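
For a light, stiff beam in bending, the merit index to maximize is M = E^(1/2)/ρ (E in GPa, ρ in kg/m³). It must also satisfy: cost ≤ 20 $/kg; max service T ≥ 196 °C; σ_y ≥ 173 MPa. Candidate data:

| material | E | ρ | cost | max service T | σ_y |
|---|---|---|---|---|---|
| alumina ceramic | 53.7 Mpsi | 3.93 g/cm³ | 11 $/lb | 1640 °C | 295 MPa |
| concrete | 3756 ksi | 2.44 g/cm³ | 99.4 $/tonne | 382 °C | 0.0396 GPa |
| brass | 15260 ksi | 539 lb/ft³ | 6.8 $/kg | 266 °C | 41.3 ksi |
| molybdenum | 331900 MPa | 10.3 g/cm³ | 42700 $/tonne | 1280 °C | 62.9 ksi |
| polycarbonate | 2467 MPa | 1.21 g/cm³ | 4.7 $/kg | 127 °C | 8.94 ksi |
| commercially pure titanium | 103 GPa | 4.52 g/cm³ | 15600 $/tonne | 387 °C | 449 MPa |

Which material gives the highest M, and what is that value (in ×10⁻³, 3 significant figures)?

Screen on constraints: cost ≤ 20 $/kg; max service T ≥ 196 °C; σ_y ≥ 173 MPa. Survivors: brass, commercially pure titanium.
Putting every candidate on a common basis:
  brass: E = 105.2 GPa, ρ = 8634 kg/m³
  commercially pure titanium: E = 103.0 GPa, ρ = 4520 kg/m³
  commercially pure titanium: M = 2.25×10⁻³
  brass: M = 1.19×10⁻³
Highest index: commercially pure titanium.

commercially pure titanium, M = 2.25×10⁻³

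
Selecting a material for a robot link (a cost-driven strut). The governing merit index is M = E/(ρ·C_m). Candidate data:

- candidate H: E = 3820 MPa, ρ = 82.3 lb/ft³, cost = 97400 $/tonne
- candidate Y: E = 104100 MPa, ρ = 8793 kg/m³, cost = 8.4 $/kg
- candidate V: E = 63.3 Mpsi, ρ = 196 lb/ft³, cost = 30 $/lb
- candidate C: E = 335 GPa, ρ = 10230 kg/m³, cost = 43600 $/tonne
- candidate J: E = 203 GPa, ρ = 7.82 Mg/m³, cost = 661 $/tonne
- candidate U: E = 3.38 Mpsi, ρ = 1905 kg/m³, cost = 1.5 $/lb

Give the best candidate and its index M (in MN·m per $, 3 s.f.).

candidate J, M = 39.3 MN·m per $

After converting to SI:
  candidate H: E = 3.820 GPa, ρ = 1318 kg/m³, cost = 97.40 $/kg
  candidate Y: E = 104.1 GPa, ρ = 8793 kg/m³, cost = 8.400 $/kg
  candidate V: E = 436.4 GPa, ρ = 3140 kg/m³, cost = 66.14 $/kg
  candidate C: E = 335.0 GPa, ρ = 10230 kg/m³, cost = 43.60 $/kg
  candidate J: E = 203.0 GPa, ρ = 7820 kg/m³, cost = 0.6610 $/kg
  candidate U: E = 23.30 GPa, ρ = 1905 kg/m³, cost = 3.307 $/kg
  candidate J: M = 39.3 MN·m per $
  candidate U: M = 3.70 MN·m per $
  candidate V: M = 2.10 MN·m per $
  candidate Y: M = 1.41 MN·m per $
  candidate C: M = 0.751 MN·m per $
  candidate H: M = 0.0297 MN·m per $
The maximum is for candidate J.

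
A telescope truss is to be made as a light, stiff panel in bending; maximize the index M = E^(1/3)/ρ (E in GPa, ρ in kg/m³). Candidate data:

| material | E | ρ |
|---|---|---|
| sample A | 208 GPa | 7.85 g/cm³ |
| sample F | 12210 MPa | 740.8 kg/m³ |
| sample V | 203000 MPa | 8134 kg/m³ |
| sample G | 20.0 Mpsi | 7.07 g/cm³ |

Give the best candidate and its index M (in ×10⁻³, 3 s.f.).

In SI units:
  sample A: E = 208.0 GPa, ρ = 7850 kg/m³
  sample F: E = 12.21 GPa, ρ = 740.8 kg/m³
  sample V: E = 203.0 GPa, ρ = 8134 kg/m³
  sample G: E = 137.9 GPa, ρ = 7070 kg/m³
  sample F: M = 3.11×10⁻³
  sample A: M = 0.755×10⁻³
  sample G: M = 0.731×10⁻³
  sample V: M = 0.723×10⁻³
The maximum is for sample F.

sample F, M = 3.11×10⁻³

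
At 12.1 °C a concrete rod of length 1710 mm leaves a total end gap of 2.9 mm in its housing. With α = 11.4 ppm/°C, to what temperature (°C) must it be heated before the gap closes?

α·L₀·ΔT = 2.9 mm ⇒ ΔT = 2.9 / (11.4×10⁻⁶ × 1710.0) = 148.8 K.
T = 12.1 + 148.8 = 160.9 °C.

161 °C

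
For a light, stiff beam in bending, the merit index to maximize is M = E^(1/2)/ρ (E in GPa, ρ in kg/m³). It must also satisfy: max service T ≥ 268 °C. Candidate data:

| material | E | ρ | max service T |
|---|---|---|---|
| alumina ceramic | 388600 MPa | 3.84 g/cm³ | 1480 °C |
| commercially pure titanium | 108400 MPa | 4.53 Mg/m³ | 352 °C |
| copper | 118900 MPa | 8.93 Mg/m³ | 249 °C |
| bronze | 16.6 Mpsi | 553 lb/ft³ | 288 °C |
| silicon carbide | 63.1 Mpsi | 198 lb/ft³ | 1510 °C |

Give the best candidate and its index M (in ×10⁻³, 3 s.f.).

silicon carbide, M = 6.58×10⁻³

Screen on constraints: max service T ≥ 268 °C. Survivors: alumina ceramic, commercially pure titanium, bronze, silicon carbide.
Convert each candidate to consistent units, then evaluate M:
  alumina ceramic: E = 388.6 GPa, ρ = 3840 kg/m³
  commercially pure titanium: E = 108.4 GPa, ρ = 4530 kg/m³
  bronze: E = 114.5 GPa, ρ = 8858 kg/m³
  silicon carbide: E = 435.1 GPa, ρ = 3172 kg/m³
  silicon carbide: M = 6.58×10⁻³
  alumina ceramic: M = 5.13×10⁻³
  commercially pure titanium: M = 2.30×10⁻³
  bronze: M = 1.21×10⁻³
Silicon carbide has the largest M.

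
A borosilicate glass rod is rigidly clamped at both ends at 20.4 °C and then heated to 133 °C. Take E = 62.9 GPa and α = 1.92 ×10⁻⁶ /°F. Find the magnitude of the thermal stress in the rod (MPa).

24.5 MPa

α = 1.92×10⁻⁶/°F × 9/5 = 3.46×10⁻⁶/K.
ΔT = 112.6 K. Constrained thermal stress σ = E·α·ΔT = 62.90×10³ MPa × 3.46×10⁻⁶ × 112.6 = 24.5 MPa (compressive).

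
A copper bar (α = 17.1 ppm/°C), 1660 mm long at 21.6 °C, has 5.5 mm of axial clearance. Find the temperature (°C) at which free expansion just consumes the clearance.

α·L₀·ΔT = 5.5 mm ⇒ ΔT = 5.5 / (17.1×10⁻⁶ × 1660.0) = 193.8 K.
T = 21.6 + 193.8 = 215.4 °C.

215 °C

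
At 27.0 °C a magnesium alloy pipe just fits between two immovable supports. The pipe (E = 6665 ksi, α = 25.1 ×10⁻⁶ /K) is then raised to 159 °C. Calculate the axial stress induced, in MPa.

E = 6665 ksi = 45.95 GPa.
ΔT = 132.0 K. Constrained thermal stress σ = E·α·ΔT = 45.95×10³ MPa × 25.1×10⁻⁶ × 132.0 = 152 MPa (compressive).

152 MPa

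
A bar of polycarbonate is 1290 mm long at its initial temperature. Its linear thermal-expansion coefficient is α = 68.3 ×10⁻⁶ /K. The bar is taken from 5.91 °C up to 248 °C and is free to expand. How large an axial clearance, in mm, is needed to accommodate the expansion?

21.3 mm

ΔT = 248 − 5.91 = 242.1 K.
ΔL = α·L₀·ΔT = 68.3×10⁻⁶ × 1290 mm × 242.1 K = 21.3 mm.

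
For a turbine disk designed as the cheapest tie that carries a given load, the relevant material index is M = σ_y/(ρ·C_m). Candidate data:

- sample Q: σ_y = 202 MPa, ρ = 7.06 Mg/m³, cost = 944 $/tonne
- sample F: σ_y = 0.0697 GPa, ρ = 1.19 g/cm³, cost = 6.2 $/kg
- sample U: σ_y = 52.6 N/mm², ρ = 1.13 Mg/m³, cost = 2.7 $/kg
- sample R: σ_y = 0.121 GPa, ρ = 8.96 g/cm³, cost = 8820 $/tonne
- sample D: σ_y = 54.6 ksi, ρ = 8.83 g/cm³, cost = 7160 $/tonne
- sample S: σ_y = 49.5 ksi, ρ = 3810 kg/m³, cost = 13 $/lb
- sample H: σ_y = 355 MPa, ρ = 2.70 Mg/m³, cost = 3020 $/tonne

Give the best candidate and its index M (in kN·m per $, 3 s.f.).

sample H, M = 43.5 kN·m per $

In SI units:
  sample Q: σ_y = 202.0 MPa, ρ = 7060 kg/m³, cost = 0.9440 $/kg
  sample F: σ_y = 69.70 MPa, ρ = 1190 kg/m³, cost = 6.200 $/kg
  sample U: σ_y = 52.60 MPa, ρ = 1130 kg/m³, cost = 2.700 $/kg
  sample R: σ_y = 121.0 MPa, ρ = 8960 kg/m³, cost = 8.820 $/kg
  sample D: σ_y = 376.5 MPa, ρ = 8830 kg/m³, cost = 7.160 $/kg
  sample S: σ_y = 341.3 MPa, ρ = 3810 kg/m³, cost = 28.66 $/kg
  sample H: σ_y = 355.0 MPa, ρ = 2700 kg/m³, cost = 3.020 $/kg
  sample H: M = 43.5 kN·m per $
  sample Q: M = 30.3 kN·m per $
  sample U: M = 17.2 kN·m per $
  sample F: M = 9.45 kN·m per $
  sample D: M = 5.95 kN·m per $
  sample S: M = 3.13 kN·m per $
  sample R: M = 1.53 kN·m per $
Sample H ranks first.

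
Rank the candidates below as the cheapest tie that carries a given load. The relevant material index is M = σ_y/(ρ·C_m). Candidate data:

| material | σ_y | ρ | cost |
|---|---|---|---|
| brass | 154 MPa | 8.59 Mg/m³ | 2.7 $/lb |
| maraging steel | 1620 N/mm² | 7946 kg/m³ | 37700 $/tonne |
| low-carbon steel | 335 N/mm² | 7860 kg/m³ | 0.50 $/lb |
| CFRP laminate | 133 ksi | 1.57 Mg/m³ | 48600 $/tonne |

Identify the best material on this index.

low-carbon steel

Normalizing units and computing the index:
  brass: σ_y = 154.0 MPa, ρ = 8590 kg/m³, cost = 5.952 $/kg
  maraging steel: σ_y = 1620 MPa, ρ = 7946 kg/m³, cost = 37.70 $/kg
  low-carbon steel: σ_y = 335.0 MPa, ρ = 7860 kg/m³, cost = 1.102 $/kg
  CFRP laminate: σ_y = 917.0 MPa, ρ = 1570 kg/m³, cost = 48.60 $/kg
  low-carbon steel: M = 38.7 kN·m per $
  CFRP laminate: M = 12.0 kN·m per $
  maraging steel: M = 5.41 kN·m per $
  brass: M = 3.01 kN·m per $
The maximum is for low-carbon steel.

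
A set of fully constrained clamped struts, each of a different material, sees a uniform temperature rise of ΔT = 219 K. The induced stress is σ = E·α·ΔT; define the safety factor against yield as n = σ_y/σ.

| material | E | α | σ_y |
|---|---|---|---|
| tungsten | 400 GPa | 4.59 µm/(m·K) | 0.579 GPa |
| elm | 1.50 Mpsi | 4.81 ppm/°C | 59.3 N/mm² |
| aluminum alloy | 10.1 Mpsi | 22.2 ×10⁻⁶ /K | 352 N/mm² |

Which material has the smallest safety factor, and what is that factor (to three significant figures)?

aluminum alloy, n = 1.04

Converting E to GPa, α to ×10⁻⁶/K, σ_y to MPa, then σ and n for each:
  tungsten: E = 400.0, α = 4.59, σ_y = 579.0 → σ = 402 MPa, n = 1.44
  elm: E = 10.34, α = 4.81, σ_y = 59.30 → σ = 10.9 MPa, n = 5.44
  aluminum alloy: E = 69.64, α = 22.2, σ_y = 352.0 → σ = 339 MPa, n = 1.04
The minimum is aluminum alloy at n = 1.04.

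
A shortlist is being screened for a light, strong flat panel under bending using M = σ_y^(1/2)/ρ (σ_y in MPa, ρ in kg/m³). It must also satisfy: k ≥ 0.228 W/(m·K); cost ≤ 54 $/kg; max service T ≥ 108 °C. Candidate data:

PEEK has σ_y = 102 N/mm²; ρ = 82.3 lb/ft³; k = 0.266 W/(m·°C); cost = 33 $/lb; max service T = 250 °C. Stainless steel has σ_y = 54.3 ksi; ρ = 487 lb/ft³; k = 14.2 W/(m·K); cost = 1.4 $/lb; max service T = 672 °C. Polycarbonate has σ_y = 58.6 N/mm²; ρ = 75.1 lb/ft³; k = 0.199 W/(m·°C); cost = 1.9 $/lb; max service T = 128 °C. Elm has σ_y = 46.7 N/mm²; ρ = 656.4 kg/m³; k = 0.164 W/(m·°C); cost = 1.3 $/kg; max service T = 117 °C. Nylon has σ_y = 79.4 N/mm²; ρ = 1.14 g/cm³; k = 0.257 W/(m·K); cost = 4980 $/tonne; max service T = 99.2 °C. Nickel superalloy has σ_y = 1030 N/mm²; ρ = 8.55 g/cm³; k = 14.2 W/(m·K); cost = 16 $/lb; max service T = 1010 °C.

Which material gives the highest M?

Screen on constraints: k ≥ 0.228 W/(m·K); cost ≤ 54 $/kg; max service T ≥ 108 °C. Survivors: stainless steel, nickel superalloy.
In SI units:
  stainless steel: σ_y = 374.4 MPa, ρ = 7801 kg/m³
  nickel superalloy: σ_y = 1030 MPa, ρ = 8550 kg/m³
  nickel superalloy: M = 3.75×10⁻³
  stainless steel: M = 2.48×10⁻³
Nickel superalloy has the largest M.

nickel superalloy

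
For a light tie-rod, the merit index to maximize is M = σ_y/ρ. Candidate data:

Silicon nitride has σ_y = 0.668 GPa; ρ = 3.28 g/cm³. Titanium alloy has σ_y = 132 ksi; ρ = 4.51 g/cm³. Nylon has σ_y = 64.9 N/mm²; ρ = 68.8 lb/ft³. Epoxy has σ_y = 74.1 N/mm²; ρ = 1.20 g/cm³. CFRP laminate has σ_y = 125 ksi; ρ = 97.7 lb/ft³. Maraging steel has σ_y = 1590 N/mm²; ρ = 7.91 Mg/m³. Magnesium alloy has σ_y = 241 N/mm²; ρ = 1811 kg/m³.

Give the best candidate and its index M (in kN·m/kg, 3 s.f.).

CFRP laminate, M = 551 kN·m/kg

Convert each candidate to consistent units, then evaluate M:
  silicon nitride: σ_y = 668.0 MPa, ρ = 3280 kg/m³
  titanium alloy: σ_y = 910.1 MPa, ρ = 4510 kg/m³
  nylon: σ_y = 64.90 MPa, ρ = 1102 kg/m³
  epoxy: σ_y = 74.10 MPa, ρ = 1200 kg/m³
  CFRP laminate: σ_y = 861.8 MPa, ρ = 1565 kg/m³
  maraging steel: σ_y = 1590 MPa, ρ = 7910 kg/m³
  magnesium alloy: σ_y = 241.0 MPa, ρ = 1811 kg/m³
  CFRP laminate: M = 551 kN·m/kg
  silicon nitride: M = 204 kN·m/kg
  titanium alloy: M = 202 kN·m/kg
  maraging steel: M = 201 kN·m/kg
  magnesium alloy: M = 133 kN·m/kg
  epoxy: M = 61.8 kN·m/kg
  nylon: M = 58.9 kN·m/kg
CFRP laminate ranks first.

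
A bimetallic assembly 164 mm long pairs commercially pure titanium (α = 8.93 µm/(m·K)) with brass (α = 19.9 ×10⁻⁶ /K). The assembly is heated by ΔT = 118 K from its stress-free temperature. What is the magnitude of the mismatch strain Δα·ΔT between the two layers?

1.29×10⁻³

Δα = |8.93 − 19.9|×10⁻⁶/K = 11.0×10⁻⁶/K.
Mismatch strain = Δα·ΔT = 11.0×10⁻⁶ × 118.0 = 1.29×10⁻³.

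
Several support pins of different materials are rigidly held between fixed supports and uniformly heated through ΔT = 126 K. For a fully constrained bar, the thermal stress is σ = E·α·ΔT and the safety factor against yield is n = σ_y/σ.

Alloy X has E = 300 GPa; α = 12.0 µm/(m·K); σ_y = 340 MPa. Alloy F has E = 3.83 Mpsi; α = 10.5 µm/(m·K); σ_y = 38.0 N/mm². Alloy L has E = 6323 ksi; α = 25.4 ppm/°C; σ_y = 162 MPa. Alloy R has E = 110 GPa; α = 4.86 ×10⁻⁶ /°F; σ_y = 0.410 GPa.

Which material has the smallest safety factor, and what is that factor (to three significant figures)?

alloy X, n = 0.750

Per material, after unit conversion:
  alloy X: E = 300.0, α = 12.0, σ_y = 340.0 → σ = 454 MPa, n = 0.750
  alloy F: E = 26.41, α = 10.5, σ_y = 38.00 → σ = 34.9 MPa, n = 1.09
  alloy L: E = 43.60, α = 25.4, σ_y = 162.0 → σ = 140 MPa, n = 1.16
  alloy R: E = 110.0, α = 8.75, σ_y = 410.0 → σ = 121 MPa, n = 3.38
Smallest n: alloy X with n = 0.750.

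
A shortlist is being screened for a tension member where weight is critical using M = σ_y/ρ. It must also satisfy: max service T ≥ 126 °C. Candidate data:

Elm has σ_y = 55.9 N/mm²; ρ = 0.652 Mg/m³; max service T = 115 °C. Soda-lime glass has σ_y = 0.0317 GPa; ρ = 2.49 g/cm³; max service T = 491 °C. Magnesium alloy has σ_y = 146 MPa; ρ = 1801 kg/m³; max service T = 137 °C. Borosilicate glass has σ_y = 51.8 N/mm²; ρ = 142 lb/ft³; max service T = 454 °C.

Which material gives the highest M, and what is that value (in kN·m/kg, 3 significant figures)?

magnesium alloy, M = 81.1 kN·m/kg

Screen on constraints: max service T ≥ 126 °C. Survivors: soda-lime glass, magnesium alloy, borosilicate glass.
In SI units:
  soda-lime glass: σ_y = 31.70 MPa, ρ = 2490 kg/m³
  magnesium alloy: σ_y = 146.0 MPa, ρ = 1801 kg/m³
  borosilicate glass: σ_y = 51.80 MPa, ρ = 2275 kg/m³
  magnesium alloy: M = 81.1 kN·m/kg
  borosilicate glass: M = 22.8 kN·m/kg
  soda-lime glass: M = 12.7 kN·m/kg
Magnesium alloy ranks first.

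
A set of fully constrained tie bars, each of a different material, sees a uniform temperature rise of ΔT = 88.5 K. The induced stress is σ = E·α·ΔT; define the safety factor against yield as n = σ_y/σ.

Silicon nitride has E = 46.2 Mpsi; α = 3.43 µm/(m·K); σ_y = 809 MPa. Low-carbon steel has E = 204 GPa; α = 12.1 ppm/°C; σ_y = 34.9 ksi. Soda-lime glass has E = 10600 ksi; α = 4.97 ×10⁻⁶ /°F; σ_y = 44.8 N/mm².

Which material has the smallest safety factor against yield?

Per material, after unit conversion:
  silicon nitride: E = 318.5, α = 3.43, σ_y = 809.0 → σ = 96.7 MPa, n = 8.37
  low-carbon steel: E = 204.0, α = 12.1, σ_y = 240.6 → σ = 218 MPa, n = 1.10
  soda-lime glass: E = 73.08, α = 8.95, σ_y = 44.80 → σ = 57.9 MPa, n = 0.774
The minimum is soda-lime glass at n = 0.774.

soda-lime glass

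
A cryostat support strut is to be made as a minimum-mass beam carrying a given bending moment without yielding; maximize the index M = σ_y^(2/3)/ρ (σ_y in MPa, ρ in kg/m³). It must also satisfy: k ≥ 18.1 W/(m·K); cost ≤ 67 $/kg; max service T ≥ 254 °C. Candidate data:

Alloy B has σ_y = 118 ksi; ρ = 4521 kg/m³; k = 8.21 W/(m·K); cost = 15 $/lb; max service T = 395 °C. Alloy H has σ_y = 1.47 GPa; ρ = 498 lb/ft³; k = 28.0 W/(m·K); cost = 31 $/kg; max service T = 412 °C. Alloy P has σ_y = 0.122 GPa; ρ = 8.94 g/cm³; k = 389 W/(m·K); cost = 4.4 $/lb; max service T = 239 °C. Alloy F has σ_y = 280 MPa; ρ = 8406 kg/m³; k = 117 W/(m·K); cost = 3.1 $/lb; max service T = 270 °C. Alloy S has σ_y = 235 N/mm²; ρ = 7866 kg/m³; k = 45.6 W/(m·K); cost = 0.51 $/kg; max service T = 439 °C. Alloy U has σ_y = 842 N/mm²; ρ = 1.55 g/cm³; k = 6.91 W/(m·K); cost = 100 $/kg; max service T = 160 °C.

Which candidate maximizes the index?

Screen on constraints: k ≥ 18.1 W/(m·K); cost ≤ 67 $/kg; max service T ≥ 254 °C. Survivors: alloy H, alloy F, alloy S.
After converting to SI:
  alloy H: σ_y = 1470 MPa, ρ = 7977 kg/m³
  alloy F: σ_y = 280.0 MPa, ρ = 8406 kg/m³
  alloy S: σ_y = 235.0 MPa, ρ = 7866 kg/m³
  alloy H: M = 16.2×10⁻³
  alloy F: M = 5.09×10⁻³
  alloy S: M = 4.84×10⁻³
Alloy H ranks first.

alloy H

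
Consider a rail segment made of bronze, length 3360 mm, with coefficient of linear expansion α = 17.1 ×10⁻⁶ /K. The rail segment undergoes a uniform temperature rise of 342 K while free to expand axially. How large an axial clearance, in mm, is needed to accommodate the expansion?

19.6 mm

ΔL = α·L₀·ΔT = 17.1×10⁻⁶ × 3360 mm × 342.0 K = 19.6 mm.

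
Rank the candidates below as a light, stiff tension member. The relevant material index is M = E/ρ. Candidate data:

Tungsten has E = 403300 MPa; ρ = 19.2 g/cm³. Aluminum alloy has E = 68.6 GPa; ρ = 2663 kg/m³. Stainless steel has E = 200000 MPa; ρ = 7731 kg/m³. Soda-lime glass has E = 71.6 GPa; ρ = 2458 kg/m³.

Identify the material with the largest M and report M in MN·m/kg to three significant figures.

soda-lime glass, M = 29.1 MN·m/kg

Putting every candidate on a common basis:
  tungsten: E = 403.3 GPa, ρ = 19200 kg/m³
  aluminum alloy: E = 68.60 GPa, ρ = 2663 kg/m³
  stainless steel: E = 200.0 GPa, ρ = 7731 kg/m³
  soda-lime glass: E = 71.60 GPa, ρ = 2458 kg/m³
  soda-lime glass: M = 29.1 MN·m/kg
  stainless steel: M = 25.9 MN·m/kg
  aluminum alloy: M = 25.8 MN·m/kg
  tungsten: M = 21.0 MN·m/kg
Soda-lime glass ranks first.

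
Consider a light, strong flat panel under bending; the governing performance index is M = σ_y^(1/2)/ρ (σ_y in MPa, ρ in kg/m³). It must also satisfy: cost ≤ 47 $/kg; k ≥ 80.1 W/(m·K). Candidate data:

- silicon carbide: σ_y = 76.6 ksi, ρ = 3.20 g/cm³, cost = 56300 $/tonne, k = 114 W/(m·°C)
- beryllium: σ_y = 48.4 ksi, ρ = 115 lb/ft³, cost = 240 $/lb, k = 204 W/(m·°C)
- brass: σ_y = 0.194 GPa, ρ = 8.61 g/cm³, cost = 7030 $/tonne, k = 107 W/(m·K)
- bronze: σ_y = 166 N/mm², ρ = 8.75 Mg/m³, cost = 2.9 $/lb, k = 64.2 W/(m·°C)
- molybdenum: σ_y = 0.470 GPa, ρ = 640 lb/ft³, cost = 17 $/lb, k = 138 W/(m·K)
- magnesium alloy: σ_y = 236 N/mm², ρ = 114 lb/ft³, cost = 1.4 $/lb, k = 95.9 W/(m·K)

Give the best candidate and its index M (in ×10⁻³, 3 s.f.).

Screen on constraints: cost ≤ 47 $/kg; k ≥ 80.1 W/(m·K). Survivors: brass, molybdenum, magnesium alloy.
In SI units:
  brass: σ_y = 194.0 MPa, ρ = 8610 kg/m³
  molybdenum: σ_y = 470.0 MPa, ρ = 10250 kg/m³
  magnesium alloy: σ_y = 236.0 MPa, ρ = 1826 kg/m³
  magnesium alloy: M = 8.41×10⁻³
  molybdenum: M = 2.11×10⁻³
  brass: M = 1.62×10⁻³
Magnesium alloy has the largest M.

magnesium alloy, M = 8.41×10⁻³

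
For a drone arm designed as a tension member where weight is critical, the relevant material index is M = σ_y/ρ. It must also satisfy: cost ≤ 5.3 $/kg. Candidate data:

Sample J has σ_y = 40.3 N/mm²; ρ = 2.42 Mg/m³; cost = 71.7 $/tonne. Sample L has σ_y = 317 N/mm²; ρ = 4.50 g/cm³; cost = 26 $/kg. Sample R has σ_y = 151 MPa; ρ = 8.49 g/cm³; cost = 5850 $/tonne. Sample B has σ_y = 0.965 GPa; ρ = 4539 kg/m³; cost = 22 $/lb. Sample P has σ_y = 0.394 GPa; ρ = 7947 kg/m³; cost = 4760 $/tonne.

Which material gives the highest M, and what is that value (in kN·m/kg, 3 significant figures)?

Screen on constraints: cost ≤ 5.3 $/kg. Survivors: sample J, sample P.
Putting every candidate on a common basis:
  sample J: σ_y = 40.30 MPa, ρ = 2420 kg/m³
  sample P: σ_y = 394.0 MPa, ρ = 7947 kg/m³
  sample P: M = 49.6 kN·m/kg
  sample J: M = 16.7 kN·m/kg
Highest index: sample P.

sample P, M = 49.6 kN·m/kg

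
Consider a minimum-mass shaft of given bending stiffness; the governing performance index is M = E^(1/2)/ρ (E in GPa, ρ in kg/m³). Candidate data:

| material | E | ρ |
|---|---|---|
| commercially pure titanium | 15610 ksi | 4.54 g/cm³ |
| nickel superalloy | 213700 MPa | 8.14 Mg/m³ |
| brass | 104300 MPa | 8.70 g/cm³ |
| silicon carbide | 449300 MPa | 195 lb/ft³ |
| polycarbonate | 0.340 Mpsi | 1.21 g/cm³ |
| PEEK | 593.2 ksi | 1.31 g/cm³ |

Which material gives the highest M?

Putting every candidate on a common basis:
  commercially pure titanium: E = 107.6 GPa, ρ = 4540 kg/m³
  nickel superalloy: E = 213.7 GPa, ρ = 8140 kg/m³
  brass: E = 104.3 GPa, ρ = 8700 kg/m³
  silicon carbide: E = 449.3 GPa, ρ = 3124 kg/m³
  polycarbonate: E = 2.344 GPa, ρ = 1210 kg/m³
  PEEK: E = 4.090 GPa, ρ = 1310 kg/m³
  silicon carbide: M = 6.79×10⁻³
  commercially pure titanium: M = 2.29×10⁻³
  nickel superalloy: M = 1.80×10⁻³
  PEEK: M = 1.54×10⁻³
  polycarbonate: M = 1.27×10⁻³
  brass: M = 1.17×10⁻³
Silicon carbide ranks first.

silicon carbide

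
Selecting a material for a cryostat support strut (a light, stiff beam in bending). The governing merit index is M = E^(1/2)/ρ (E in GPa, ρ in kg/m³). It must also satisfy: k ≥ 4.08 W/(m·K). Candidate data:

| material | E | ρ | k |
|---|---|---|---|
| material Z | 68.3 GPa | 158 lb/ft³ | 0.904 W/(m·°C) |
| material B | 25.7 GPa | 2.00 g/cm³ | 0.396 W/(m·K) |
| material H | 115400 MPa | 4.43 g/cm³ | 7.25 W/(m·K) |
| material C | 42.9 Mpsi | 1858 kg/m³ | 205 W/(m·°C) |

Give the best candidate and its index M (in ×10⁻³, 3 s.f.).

Screen on constraints: k ≥ 4.08 W/(m·K). Survivors: material H, material C.
Putting every candidate on a common basis:
  material H: E = 115.4 GPa, ρ = 4430 kg/m³
  material C: E = 295.8 GPa, ρ = 1858 kg/m³
  material C: M = 9.26×10⁻³
  material H: M = 2.42×10⁻³
The maximum is for material C.

material C, M = 9.26×10⁻³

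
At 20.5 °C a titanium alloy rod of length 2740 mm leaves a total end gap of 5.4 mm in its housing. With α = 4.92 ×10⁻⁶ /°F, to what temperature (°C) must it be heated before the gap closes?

α = 4.92×10⁻⁶/°F × 9/5 = 8.86×10⁻⁶/K.
α·L₀·ΔT = 5.4 mm ⇒ ΔT = 5.4 / (8.86×10⁻⁶ × 2740.0) = 222.5 K.
T = 20.5 + 222.5 = 243.0 °C.

243 °C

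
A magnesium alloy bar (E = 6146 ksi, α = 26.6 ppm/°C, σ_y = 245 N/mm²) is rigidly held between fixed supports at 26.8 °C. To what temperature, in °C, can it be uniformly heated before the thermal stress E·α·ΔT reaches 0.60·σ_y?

157 °C

E = 6146 ksi = 42.38 GPa.
σ_y = 245 N/mm² = 245.0 MPa.
E·α·ΔT = 147.0 MPa ⇒ ΔT = 147.0 / (42.38×10³ × 26.6×10⁻⁶) = 130.4 K.
T = 26.8 + 130.4 = 157.2 °C.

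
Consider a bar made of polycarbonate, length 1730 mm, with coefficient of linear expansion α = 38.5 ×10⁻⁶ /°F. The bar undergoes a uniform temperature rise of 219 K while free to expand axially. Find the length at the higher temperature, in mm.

1756.3 mm

Convert α: 38.5×10⁻⁶/°F × (9/5) = 69.3×10⁻⁶/K.
ΔL = α·L₀·ΔT = 69.3×10⁻⁶ × 1730 mm × 219.0 K = 26.3 mm.
L = L₀ + ΔL = 1730 + 26.3 = 1756.3 mm.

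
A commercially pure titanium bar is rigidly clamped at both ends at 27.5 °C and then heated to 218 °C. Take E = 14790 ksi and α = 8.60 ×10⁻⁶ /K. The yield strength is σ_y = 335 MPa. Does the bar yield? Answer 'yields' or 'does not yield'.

does not yield

E = 14790 ksi = 102.0 GPa.
ΔT = 190.5 K. Constrained thermal stress σ = E·α·ΔT = 102.0×10³ MPa × 8.60×10⁻⁶ × 190.5 = 167 MPa (compressive).
Compare to σ_y = 335 MPa: σ < σ_y, so it does not yield.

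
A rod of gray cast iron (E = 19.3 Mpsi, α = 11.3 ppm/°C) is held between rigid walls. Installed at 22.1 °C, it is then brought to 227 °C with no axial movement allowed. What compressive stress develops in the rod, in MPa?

308 MPa

E = 19.3 Mpsi = 133.1 GPa.
ΔT = 204.9 K. Constrained thermal stress σ = E·α·ΔT = 133.1×10³ MPa × 11.3×10⁻⁶ × 204.9 = 308 MPa (compressive).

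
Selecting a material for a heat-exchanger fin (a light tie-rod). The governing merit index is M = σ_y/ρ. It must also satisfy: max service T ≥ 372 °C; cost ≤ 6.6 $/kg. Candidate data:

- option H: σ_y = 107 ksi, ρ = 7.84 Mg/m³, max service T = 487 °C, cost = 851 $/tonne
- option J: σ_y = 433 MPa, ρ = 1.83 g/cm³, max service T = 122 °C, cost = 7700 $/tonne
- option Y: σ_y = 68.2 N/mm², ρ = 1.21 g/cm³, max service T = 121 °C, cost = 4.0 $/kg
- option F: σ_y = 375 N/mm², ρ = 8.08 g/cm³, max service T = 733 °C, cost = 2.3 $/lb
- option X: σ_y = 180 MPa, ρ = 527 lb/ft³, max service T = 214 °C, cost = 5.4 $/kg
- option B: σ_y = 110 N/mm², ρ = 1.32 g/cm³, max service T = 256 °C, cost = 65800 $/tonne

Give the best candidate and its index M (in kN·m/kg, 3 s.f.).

Screen on constraints: max service T ≥ 372 °C; cost ≤ 6.6 $/kg. Survivors: option H, option F.
Putting every candidate on a common basis:
  option H: σ_y = 737.7 MPa, ρ = 7840 kg/m³
  option F: σ_y = 375.0 MPa, ρ = 8080 kg/m³
  option H: M = 94.1 kN·m/kg
  option F: M = 46.4 kN·m/kg
Option H ranks first.

option H, M = 94.1 kN·m/kg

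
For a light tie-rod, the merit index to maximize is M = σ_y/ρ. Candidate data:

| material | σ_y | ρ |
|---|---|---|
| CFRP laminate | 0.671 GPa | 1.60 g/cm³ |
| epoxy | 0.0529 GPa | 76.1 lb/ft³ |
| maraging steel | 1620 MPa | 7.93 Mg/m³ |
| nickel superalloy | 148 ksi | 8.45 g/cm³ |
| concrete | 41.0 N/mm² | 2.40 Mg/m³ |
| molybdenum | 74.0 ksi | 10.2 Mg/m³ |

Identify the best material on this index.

Normalizing units and computing the index:
  CFRP laminate: σ_y = 671.0 MPa, ρ = 1600 kg/m³
  epoxy: σ_y = 52.90 MPa, ρ = 1219 kg/m³
  maraging steel: σ_y = 1620 MPa, ρ = 7930 kg/m³
  nickel superalloy: σ_y = 1020 MPa, ρ = 8450 kg/m³
  concrete: σ_y = 41.00 MPa, ρ = 2400 kg/m³
  molybdenum: σ_y = 510.2 MPa, ρ = 10200 kg/m³
  CFRP laminate: M = 419 kN·m/kg
  maraging steel: M = 204 kN·m/kg
  nickel superalloy: M = 121 kN·m/kg
  molybdenum: M = 50.0 kN·m/kg
  epoxy: M = 43.4 kN·m/kg
  concrete: M = 17.1 kN·m/kg
CFRP laminate ranks first.

CFRP laminate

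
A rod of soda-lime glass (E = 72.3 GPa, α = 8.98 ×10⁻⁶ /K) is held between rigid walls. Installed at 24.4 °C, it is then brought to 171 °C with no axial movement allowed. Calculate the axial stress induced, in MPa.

95.2 MPa

ΔT = 146.6 K. Constrained thermal stress σ = E·α·ΔT = 72.30×10³ MPa × 8.98×10⁻⁶ × 146.6 = 95.2 MPa (compressive).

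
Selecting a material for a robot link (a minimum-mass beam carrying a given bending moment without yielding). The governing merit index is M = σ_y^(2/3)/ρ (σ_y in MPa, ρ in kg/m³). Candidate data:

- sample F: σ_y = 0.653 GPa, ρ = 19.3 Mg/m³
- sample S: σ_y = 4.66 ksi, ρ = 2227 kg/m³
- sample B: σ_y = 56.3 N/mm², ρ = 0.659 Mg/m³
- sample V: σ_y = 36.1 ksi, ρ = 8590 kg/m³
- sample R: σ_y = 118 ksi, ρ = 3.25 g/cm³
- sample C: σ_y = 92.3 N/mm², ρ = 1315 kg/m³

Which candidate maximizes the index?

sample R

In SI units:
  sample F: σ_y = 653.0 MPa, ρ = 19300 kg/m³
  sample S: σ_y = 32.13 MPa, ρ = 2227 kg/m³
  sample B: σ_y = 56.30 MPa, ρ = 659.0 kg/m³
  sample V: σ_y = 248.9 MPa, ρ = 8590 kg/m³
  sample R: σ_y = 813.6 MPa, ρ = 3250 kg/m³
  sample C: σ_y = 92.30 MPa, ρ = 1315 kg/m³
  sample R: M = 26.8×10⁻³
  sample B: M = 22.3×10⁻³
  sample C: M = 15.5×10⁻³
  sample V: M = 4.61×10⁻³
  sample S: M = 4.54×10⁻³
  sample F: M = 3.90×10⁻³
Highest index: sample R.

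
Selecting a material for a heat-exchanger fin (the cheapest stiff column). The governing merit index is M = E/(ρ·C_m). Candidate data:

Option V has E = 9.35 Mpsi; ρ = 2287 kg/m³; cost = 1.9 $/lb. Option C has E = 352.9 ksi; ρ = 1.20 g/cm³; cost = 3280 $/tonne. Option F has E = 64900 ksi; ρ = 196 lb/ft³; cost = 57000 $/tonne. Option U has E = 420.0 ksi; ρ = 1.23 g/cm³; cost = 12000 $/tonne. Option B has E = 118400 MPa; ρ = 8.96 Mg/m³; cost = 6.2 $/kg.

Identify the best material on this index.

option V

After converting to SI:
  option V: E = 64.47 GPa, ρ = 2287 kg/m³, cost = 4.189 $/kg
  option C: E = 2.433 GPa, ρ = 1200 kg/m³, cost = 3.280 $/kg
  option F: E = 447.5 GPa, ρ = 3140 kg/m³, cost = 57.00 $/kg
  option U: E = 2.896 GPa, ρ = 1230 kg/m³, cost = 12.00 $/kg
  option B: E = 118.4 GPa, ρ = 8960 kg/m³, cost = 6.200 $/kg
  option V: M = 6.73 MN·m per $
  option F: M = 2.50 MN·m per $
  option B: M = 2.13 MN·m per $
  option C: M = 0.618 MN·m per $
  option U: M = 0.196 MN·m per $
Option V ranks first.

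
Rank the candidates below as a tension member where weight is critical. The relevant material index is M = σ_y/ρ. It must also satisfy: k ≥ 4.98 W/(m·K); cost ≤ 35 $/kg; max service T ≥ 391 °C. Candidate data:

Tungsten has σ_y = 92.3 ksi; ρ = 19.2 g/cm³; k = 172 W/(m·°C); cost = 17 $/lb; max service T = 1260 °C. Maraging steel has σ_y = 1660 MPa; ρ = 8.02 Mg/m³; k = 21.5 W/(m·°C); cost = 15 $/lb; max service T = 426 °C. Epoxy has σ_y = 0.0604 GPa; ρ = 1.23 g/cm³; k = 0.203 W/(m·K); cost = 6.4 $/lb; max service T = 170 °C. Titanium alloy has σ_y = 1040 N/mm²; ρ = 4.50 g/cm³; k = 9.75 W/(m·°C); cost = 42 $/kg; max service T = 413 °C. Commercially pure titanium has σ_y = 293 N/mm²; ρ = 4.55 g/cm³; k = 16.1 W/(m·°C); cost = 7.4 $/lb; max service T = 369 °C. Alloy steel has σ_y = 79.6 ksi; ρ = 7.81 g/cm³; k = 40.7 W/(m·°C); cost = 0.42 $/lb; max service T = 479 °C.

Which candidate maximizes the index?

Screen on constraints: k ≥ 4.98 W/(m·K); cost ≤ 35 $/kg; max service T ≥ 391 °C. Survivors: maraging steel, alloy steel.
After converting to SI:
  maraging steel: σ_y = 1660 MPa, ρ = 8020 kg/m³
  alloy steel: σ_y = 548.8 MPa, ρ = 7810 kg/m³
  maraging steel: M = 207 kN·m/kg
  alloy steel: M = 70.3 kN·m/kg
Maraging steel ranks first.

maraging steel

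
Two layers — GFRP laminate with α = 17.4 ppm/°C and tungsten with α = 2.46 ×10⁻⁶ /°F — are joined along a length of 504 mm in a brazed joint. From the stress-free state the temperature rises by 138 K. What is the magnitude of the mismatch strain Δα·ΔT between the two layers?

1.79×10⁻³

tungsten: α = 2.46×10⁻⁶/°F × 9/5 = 4.43×10⁻⁶/K.
Δα = |17.4 − 4.43|×10⁻⁶/K = 13.0×10⁻⁶/K.
Mismatch strain = Δα·ΔT = 13.0×10⁻⁶ × 138.0 = 1.79×10⁻³.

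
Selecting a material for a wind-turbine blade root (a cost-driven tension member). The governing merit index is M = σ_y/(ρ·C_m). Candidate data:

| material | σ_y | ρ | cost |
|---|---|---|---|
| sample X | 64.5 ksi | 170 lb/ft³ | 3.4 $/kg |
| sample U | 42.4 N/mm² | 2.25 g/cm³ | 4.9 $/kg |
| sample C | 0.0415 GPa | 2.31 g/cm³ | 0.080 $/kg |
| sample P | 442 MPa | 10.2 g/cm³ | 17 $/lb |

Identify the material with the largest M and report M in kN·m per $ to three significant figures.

After converting to SI:
  sample X: σ_y = 444.7 MPa, ρ = 2723 kg/m³, cost = 3.400 $/kg
  sample U: σ_y = 42.40 MPa, ρ = 2250 kg/m³, cost = 4.900 $/kg
  sample C: σ_y = 41.50 MPa, ρ = 2310 kg/m³, cost = 0.08000 $/kg
  sample P: σ_y = 442.0 MPa, ρ = 10200 kg/m³, cost = 37.48 $/kg
  sample C: M = 225 kN·m per $
  sample X: M = 48.0 kN·m per $
  sample U: M = 3.85 kN·m per $
  sample P: M = 1.16 kN·m per $
The maximum is for sample C.

sample C, M = 225 kN·m per $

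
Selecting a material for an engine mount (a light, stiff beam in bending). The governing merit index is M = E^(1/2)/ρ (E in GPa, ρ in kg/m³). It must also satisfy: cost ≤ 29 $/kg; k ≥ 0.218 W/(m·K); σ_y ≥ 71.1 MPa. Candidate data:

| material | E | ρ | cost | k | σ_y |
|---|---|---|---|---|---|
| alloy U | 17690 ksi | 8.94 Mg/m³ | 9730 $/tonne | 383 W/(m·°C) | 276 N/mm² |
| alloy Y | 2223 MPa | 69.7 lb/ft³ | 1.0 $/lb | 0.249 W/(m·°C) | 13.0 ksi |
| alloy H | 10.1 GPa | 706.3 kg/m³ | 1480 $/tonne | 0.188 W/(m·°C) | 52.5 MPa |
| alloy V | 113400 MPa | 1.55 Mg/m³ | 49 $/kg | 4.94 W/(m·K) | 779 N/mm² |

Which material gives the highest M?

Screen on constraints: cost ≤ 29 $/kg; k ≥ 0.218 W/(m·K); σ_y ≥ 71.1 MPa. Survivors: alloy U, alloy Y.
Convert each candidate to consistent units, then evaluate M:
  alloy U: E = 122.0 GPa, ρ = 8940 kg/m³
  alloy Y: E = 2.223 GPa, ρ = 1116 kg/m³
  alloy Y: M = 1.34×10⁻³
  alloy U: M = 1.24×10⁻³
Alloy Y ranks first.

alloy Y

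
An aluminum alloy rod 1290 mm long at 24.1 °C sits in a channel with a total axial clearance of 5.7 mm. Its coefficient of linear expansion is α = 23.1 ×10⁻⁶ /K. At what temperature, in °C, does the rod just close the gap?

α·L₀·ΔT = 5.7 mm ⇒ ΔT = 5.7 / (23.1×10⁻⁶ × 1290.0) = 191.3 K.
T = 24.1 + 191.3 = 215.4 °C.

215 °C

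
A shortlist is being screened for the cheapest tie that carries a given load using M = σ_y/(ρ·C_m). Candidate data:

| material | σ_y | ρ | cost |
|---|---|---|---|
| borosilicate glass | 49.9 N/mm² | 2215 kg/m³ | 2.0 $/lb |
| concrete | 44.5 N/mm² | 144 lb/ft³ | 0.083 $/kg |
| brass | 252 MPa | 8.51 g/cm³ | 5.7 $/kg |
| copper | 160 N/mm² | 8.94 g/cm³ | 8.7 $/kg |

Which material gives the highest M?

Normalizing units and computing the index:
  borosilicate glass: σ_y = 49.90 MPa, ρ = 2215 kg/m³, cost = 4.409 $/kg
  concrete: σ_y = 44.50 MPa, ρ = 2307 kg/m³, cost = 0.08300 $/kg
  brass: σ_y = 252.0 MPa, ρ = 8510 kg/m³, cost = 5.700 $/kg
  copper: σ_y = 160.0 MPa, ρ = 8940 kg/m³, cost = 8.700 $/kg
  concrete: M = 232 kN·m per $
  brass: M = 5.20 kN·m per $
  borosilicate glass: M = 5.11 kN·m per $
  copper: M = 2.06 kN·m per $
Highest index: concrete.

concrete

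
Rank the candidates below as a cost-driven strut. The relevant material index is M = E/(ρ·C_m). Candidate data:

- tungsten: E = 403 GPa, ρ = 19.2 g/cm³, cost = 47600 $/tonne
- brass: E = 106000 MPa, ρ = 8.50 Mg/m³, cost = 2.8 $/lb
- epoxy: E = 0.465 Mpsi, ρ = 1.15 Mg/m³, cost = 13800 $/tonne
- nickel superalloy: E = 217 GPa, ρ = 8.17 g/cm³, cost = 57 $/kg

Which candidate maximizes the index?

brass

Putting every candidate on a common basis:
  tungsten: E = 403.0 GPa, ρ = 19200 kg/m³, cost = 47.60 $/kg
  brass: E = 106.0 GPa, ρ = 8500 kg/m³, cost = 6.173 $/kg
  epoxy: E = 3.206 GPa, ρ = 1150 kg/m³, cost = 13.80 $/kg
  nickel superalloy: E = 217.0 GPa, ρ = 8170 kg/m³, cost = 57.00 $/kg
  brass: M = 2.02 MN·m per $
  nickel superalloy: M = 0.466 MN·m per $
  tungsten: M = 0.441 MN·m per $
  epoxy: M = 0.202 MN·m per $
Highest index: brass.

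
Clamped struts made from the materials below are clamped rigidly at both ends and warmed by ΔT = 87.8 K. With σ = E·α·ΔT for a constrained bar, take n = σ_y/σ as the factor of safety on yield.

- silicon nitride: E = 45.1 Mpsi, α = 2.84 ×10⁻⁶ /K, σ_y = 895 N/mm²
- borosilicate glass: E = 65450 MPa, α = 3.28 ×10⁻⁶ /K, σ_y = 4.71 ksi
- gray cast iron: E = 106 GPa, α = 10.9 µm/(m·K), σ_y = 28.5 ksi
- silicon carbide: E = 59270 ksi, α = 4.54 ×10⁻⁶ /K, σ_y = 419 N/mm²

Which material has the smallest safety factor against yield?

In consistent units (E in GPa, α in ×10⁻⁶/K, σ_y in MPa):
  silicon nitride: E = 311.0, α = 2.84, σ_y = 895.0 → σ = 77.5 MPa, n = 11.5
  borosilicate glass: E = 65.45, α = 3.28, σ_y = 32.47 → σ = 18.8 MPa, n = 1.72
  gray cast iron: E = 106.0, α = 10.9, σ_y = 196.5 → σ = 101 MPa, n = 1.94
  silicon carbide: E = 408.7, α = 4.54, σ_y = 419.0 → σ = 163 MPa, n = 2.57
The minimum is borosilicate glass at n = 1.72.

borosilicate glass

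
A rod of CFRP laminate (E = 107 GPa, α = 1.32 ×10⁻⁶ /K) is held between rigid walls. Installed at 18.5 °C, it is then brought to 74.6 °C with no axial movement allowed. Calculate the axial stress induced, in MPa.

7.92 MPa

ΔT = 56.10 K. Constrained thermal stress σ = E·α·ΔT = 107.0×10³ MPa × 1.32×10⁻⁶ × 56.10 = 7.92 MPa (compressive).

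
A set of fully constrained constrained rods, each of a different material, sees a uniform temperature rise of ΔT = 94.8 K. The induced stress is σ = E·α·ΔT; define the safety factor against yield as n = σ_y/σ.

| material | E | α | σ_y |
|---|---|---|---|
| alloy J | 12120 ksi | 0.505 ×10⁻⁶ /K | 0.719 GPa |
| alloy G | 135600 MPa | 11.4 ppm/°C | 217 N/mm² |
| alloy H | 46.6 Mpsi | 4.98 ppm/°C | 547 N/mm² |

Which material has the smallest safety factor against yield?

Per material, after unit conversion:
  alloy J: E = 83.56, α = 0.505, σ_y = 719.0 → σ = 4.00 MPa, n = 180
  alloy G: E = 135.6, α = 11.4, σ_y = 217.0 → σ = 147 MPa, n = 1.48
  alloy H: E = 321.3, α = 4.98, σ_y = 547.0 → σ = 152 MPa, n = 3.61
Alloy G has the lowest safety factor, n = 1.48.

alloy G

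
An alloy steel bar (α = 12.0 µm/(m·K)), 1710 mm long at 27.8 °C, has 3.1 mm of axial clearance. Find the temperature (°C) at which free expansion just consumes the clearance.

α·L₀·ΔT = 3.1 mm ⇒ ΔT = 3.1 / (12.0×10⁻⁶ × 1710.0) = 151.1 K.
T = 27.8 + 151.1 = 178.9 °C.

179 °C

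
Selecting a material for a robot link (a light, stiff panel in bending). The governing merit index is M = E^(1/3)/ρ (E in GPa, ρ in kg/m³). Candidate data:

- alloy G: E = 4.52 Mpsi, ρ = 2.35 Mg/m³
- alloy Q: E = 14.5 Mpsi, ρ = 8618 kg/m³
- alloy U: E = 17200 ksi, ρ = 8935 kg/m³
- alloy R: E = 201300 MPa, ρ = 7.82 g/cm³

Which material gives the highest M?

alloy G

In SI units:
  alloy G: E = 31.16 GPa, ρ = 2350 kg/m³
  alloy Q: E = 99.97 GPa, ρ = 8618 kg/m³
  alloy U: E = 118.6 GPa, ρ = 8935 kg/m³
  alloy R: E = 201.3 GPa, ρ = 7820 kg/m³
  alloy G: M = 1.34×10⁻³
  alloy R: M = 0.749×10⁻³
  alloy U: M = 0.550×10⁻³
  alloy Q: M = 0.539×10⁻³
Alloy G has the largest M.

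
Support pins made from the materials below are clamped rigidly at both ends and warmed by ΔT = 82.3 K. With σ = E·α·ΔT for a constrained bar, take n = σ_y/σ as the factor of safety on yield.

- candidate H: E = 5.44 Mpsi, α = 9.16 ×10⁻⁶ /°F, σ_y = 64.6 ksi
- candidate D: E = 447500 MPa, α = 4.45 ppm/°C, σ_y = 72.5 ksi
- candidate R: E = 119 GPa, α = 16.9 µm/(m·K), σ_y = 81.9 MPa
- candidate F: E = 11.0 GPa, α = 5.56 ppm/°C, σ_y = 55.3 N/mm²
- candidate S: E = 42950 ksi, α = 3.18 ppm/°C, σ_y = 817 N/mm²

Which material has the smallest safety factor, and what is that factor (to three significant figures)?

candidate R, n = 0.495

Converting E to GPa, α to ×10⁻⁶/K, σ_y to MPa, then σ and n for each:
  candidate H: E = 37.51, α = 16.5, σ_y = 445.4 → σ = 50.9 MPa, n = 8.75
  candidate D: E = 447.5, α = 4.45, σ_y = 499.9 → σ = 164 MPa, n = 3.05
  candidate R: E = 119.0, α = 16.9, σ_y = 81.90 → σ = 166 MPa, n = 0.495
  candidate F: E = 11.00, α = 5.56, σ_y = 55.30 → σ = 5.03 MPa, n = 11.0
  candidate S: E = 296.1, α = 3.18, σ_y = 817.0 → σ = 77.5 MPa, n = 10.5
Smallest n: candidate R with n = 0.495.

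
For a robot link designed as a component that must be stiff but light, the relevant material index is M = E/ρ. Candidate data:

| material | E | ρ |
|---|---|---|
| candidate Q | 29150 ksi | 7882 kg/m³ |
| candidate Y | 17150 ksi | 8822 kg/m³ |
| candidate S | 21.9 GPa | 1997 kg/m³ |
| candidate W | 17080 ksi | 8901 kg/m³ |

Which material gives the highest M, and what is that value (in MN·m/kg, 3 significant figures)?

candidate Q, M = 25.5 MN·m/kg

After converting to SI:
  candidate Q: E = 201.0 GPa, ρ = 7882 kg/m³
  candidate Y: E = 118.2 GPa, ρ = 8822 kg/m³
  candidate S: E = 21.90 GPa, ρ = 1997 kg/m³
  candidate W: E = 117.8 GPa, ρ = 8901 kg/m³
  candidate Q: M = 25.5 MN·m/kg
  candidate Y: M = 13.4 MN·m/kg
  candidate W: M = 13.2 MN·m/kg
  candidate S: M = 11.0 MN·m/kg
The maximum is for candidate Q.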